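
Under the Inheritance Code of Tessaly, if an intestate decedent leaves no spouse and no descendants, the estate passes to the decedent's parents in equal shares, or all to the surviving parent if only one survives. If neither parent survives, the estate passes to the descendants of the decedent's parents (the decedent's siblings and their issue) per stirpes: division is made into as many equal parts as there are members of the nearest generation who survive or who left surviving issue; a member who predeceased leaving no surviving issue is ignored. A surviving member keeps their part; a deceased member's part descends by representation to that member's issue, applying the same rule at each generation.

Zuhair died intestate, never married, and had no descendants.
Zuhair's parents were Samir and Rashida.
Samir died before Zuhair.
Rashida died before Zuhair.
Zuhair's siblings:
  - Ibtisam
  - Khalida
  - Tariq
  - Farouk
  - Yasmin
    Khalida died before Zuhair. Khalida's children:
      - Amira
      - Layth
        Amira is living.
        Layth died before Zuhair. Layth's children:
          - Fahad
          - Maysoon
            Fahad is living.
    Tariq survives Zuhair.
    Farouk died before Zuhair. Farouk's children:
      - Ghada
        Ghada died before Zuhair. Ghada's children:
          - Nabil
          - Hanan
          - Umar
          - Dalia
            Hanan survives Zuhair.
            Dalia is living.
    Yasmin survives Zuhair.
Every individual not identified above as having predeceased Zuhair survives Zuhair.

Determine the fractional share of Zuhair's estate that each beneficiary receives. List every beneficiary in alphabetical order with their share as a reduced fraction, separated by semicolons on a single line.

Amira 1/10; Dalia 1/20; Fahad 1/20; Hanan 1/20; Ibtisam 1/5; Maysoon 1/20; Nabil 1/20; Tariq 1/5; Umar 1/20; Yasmin 1/5

Neither parent survives and there are no descendants, so the estate passes to Zuhair's siblings and their issue per stirpes.
The estate is divided into 5 equal shares of 1/5 among Ibtisam, Khalida, Tariq, Farouk, Yasmin.
Ibtisam is living and takes 1/5.
Khalida predeceased; the 1/5 allotted to Khalida's branch passes to Khalida's issue by representation.
The 1/5 is divided into 2 equal shares of 1/10 among Amira, Layth.
Amira is living and takes 1/10.
Layth predeceased; the 1/10 allotted to Layth's branch passes to Layth's issue by representation.
The 1/10 is divided into 2 equal shares of 1/20 among Fahad, Maysoon.
Fahad is living and takes 1/20.
Maysoon is living and takes 1/20.
Tariq is living and takes 1/5.
Farouk predeceased; the 1/5 allotted to Farouk's branch passes to Farouk's issue by representation.
Ghada's line is the sole branch at this level, so the full 1/5 passes to Ghada's issue by representation.
The 1/5 is divided into 4 equal shares of 1/20 among Nabil, Hanan, Umar, Dalia.
Nabil is living and takes 1/20.
Hanan is living and takes 1/20.
Umar is living and takes 1/20.
Dalia is living and takes 1/20.
Yasmin is living and takes 1/5.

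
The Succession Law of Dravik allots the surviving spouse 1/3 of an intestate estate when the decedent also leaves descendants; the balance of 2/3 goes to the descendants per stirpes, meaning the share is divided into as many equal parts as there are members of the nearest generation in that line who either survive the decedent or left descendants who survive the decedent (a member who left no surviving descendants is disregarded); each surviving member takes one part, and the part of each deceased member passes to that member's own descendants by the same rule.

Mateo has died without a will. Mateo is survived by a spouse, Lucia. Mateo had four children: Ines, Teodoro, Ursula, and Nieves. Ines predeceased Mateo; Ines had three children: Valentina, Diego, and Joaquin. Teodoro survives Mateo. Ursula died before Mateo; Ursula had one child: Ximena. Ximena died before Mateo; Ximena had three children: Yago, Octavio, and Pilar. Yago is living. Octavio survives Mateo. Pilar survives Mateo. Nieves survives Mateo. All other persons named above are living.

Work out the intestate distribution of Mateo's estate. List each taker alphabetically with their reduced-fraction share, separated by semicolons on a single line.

Lucia, as surviving spouse, takes 1/3.
The remaining 2/3 passes to Mateo's descendants per stirpes.
The 2/3 is divided into 4 equal shares of 1/6 among Ines, Teodoro, Ursula, Nieves.
Ines predeceased; the 1/6 allotted to Ines's branch passes to Ines's issue by representation.
The 1/6 is divided into 3 equal shares of 1/18 among Valentina, Diego, Joaquin.
Valentina is living and takes 1/18.
Diego is living and takes 1/18.
Joaquin is living and takes 1/18.
Teodoro is living and takes 1/6.
Ursula predeceased; the 1/6 allotted to Ursula's branch passes to Ursula's issue by representation.
Ximena's line is the sole branch at this level, so the full 1/6 passes to Ximena's issue by representation.
The 1/6 is divided into 3 equal shares of 1/18 among Yago, Octavio, Pilar.
Yago is living and takes 1/18.
Octavio is living and takes 1/18.
Pilar is living and takes 1/18.
Nieves is living and takes 1/6.

Diego 1/18; Joaquin 1/18; Lucia 1/3; Nieves 1/6; Octavio 1/18; Pilar 1/18; Teodoro 1/6; Valentina 1/18; Yago 1/18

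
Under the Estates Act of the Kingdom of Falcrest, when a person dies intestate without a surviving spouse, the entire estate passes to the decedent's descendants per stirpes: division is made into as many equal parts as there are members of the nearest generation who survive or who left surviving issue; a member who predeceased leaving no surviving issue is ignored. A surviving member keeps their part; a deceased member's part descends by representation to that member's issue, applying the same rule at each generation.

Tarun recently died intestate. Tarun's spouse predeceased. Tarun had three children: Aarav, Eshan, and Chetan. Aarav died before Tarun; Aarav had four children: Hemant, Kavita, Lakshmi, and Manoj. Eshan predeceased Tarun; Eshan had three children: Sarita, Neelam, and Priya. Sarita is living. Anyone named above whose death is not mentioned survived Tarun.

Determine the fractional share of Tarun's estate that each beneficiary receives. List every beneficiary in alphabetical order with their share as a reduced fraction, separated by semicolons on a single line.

There is no surviving spouse, so the entire estate passes to Tarun's descendants per stirpes.
The estate is divided into 3 equal shares of 1/3 among Aarav, Eshan, Chetan.
Aarav predeceased; the 1/3 allotted to Aarav's branch passes to Aarav's issue by representation.
The 1/3 is divided into 4 equal shares of 1/12 among Hemant, Kavita, Lakshmi, Manoj.
Hemant is living and takes 1/12.
Kavita is living and takes 1/12.
Lakshmi is living and takes 1/12.
Manoj is living and takes 1/12.
Eshan predeceased; the 1/3 allotted to Eshan's branch passes to Eshan's issue by representation.
The 1/3 is divided into 3 equal shares of 1/9 among Sarita, Neelam, Priya.
Sarita is living and takes 1/9.
Neelam is living and takes 1/9.
Priya is living and takes 1/9.
Chetan is living and takes 1/3.

Chetan 1/3; Hemant 1/12; Kavita 1/12; Lakshmi 1/12; Manoj 1/12; Neelam 1/9; Priya 1/9; Sarita 1/9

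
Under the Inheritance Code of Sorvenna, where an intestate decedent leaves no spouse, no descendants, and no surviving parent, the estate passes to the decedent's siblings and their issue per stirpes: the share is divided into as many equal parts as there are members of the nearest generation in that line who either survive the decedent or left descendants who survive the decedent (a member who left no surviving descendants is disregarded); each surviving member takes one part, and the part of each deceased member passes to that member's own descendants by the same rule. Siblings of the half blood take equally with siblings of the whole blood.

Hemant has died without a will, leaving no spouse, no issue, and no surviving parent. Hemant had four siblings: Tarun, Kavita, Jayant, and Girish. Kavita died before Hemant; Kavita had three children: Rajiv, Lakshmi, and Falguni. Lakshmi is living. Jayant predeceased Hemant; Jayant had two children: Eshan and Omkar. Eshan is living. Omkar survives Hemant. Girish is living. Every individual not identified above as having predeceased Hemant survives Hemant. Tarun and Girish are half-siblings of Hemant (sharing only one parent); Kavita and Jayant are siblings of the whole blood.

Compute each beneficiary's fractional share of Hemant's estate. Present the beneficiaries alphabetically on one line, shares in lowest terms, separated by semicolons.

Eshan 1/8; Falguni 1/12; Girish 1/4; Lakshmi 1/12; Omkar 1/8; Rajiv 1/12; Tarun 1/4

No spouse, descendants, or parent survives, so the estate passes to Hemant's siblings per stirpes.
Half-blood and whole-blood siblings take equally under the stated rule.
The estate is divided into 4 equal shares of 1/4 among Tarun, Kavita, Jayant, Girish.
Tarun is living and takes 1/4.
Kavita predeceased; the 1/4 allotted to Kavita's branch passes to Kavita's issue by representation.
The 1/4 is divided into 3 equal shares of 1/12 among Rajiv, Lakshmi, Falguni.
Rajiv is living and takes 1/12.
Lakshmi is living and takes 1/12.
Falguni is living and takes 1/12.
Jayant predeceased; the 1/4 allotted to Jayant's branch passes to Jayant's issue by representation.
The 1/4 is divided into 2 equal shares of 1/8 among Eshan, Omkar.
Eshan is living and takes 1/8.
Omkar is living and takes 1/8.
Girish is living and takes 1/4.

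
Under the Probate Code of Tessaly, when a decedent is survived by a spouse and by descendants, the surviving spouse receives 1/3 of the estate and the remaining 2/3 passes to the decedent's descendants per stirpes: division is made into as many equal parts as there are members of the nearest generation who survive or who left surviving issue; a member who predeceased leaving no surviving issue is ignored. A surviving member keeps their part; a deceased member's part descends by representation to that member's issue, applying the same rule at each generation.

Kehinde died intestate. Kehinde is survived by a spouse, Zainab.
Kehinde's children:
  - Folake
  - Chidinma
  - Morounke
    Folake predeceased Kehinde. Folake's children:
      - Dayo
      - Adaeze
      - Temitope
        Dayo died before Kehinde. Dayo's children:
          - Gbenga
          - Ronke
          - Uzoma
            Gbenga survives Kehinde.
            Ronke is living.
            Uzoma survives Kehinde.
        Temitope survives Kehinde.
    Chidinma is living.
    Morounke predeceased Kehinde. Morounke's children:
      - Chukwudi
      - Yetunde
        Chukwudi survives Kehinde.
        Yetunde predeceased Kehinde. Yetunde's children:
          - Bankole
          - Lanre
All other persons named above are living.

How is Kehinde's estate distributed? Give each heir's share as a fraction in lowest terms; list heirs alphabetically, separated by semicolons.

Zainab, as surviving spouse, takes 1/3.
The remaining 2/3 passes to Kehinde's descendants per stirpes.
The 2/3 is divided into 3 equal shares of 2/9 among Folake, Chidinma, Morounke.
Folake predeceased; the 2/9 allotted to Folake's branch passes to Folake's issue by representation.
The 2/9 is divided into 3 equal shares of 2/27 among Dayo, Adaeze, Temitope.
Dayo predeceased; the 2/27 allotted to Dayo's branch passes to Dayo's issue by representation.
The 2/27 is divided into 3 equal shares of 2/81 among Gbenga, Ronke, Uzoma.
Gbenga is living and takes 2/81.
Ronke is living and takes 2/81.
Uzoma is living and takes 2/81.
Adaeze is living and takes 2/27.
Temitope is living and takes 2/27.
Chidinma is living and takes 2/9.
Morounke predeceased; the 2/9 allotted to Morounke's branch passes to Morounke's issue by representation.
The 2/9 is divided into 2 equal shares of 1/9 among Chukwudi, Yetunde.
Chukwudi is living and takes 1/9.
Yetunde predeceased; the 1/9 allotted to Yetunde's branch passes to Yetunde's issue by representation.
The 1/9 is divided into 2 equal shares of 1/18 among Bankole, Lanre.
Bankole is living and takes 1/18.
Lanre is living and takes 1/18.

Adaeze 2/27; Bankole 1/18; Chidinma 2/9; Chukwudi 1/9; Gbenga 2/81; Lanre 1/18; Ronke 2/81; Temitope 2/27; Uzoma 2/81; Zainab 1/3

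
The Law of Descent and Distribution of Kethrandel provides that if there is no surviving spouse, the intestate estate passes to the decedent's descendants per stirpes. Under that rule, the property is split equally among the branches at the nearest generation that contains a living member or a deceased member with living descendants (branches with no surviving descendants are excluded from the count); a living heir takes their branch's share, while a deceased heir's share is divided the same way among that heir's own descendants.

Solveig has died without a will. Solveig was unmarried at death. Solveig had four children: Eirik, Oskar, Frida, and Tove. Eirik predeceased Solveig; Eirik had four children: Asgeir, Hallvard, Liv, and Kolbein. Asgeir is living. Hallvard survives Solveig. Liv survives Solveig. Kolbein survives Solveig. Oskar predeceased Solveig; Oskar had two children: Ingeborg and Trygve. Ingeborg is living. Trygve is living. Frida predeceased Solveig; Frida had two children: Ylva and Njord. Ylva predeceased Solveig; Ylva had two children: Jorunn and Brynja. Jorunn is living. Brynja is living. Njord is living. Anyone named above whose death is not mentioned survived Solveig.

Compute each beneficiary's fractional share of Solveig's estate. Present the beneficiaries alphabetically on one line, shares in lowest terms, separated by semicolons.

Asgeir 1/16; Brynja 1/16; Hallvard 1/16; Ingeborg 1/8; Jorunn 1/16; Kolbein 1/16; Liv 1/16; Njord 1/8; Tove 1/4; Trygve 1/8

There is no surviving spouse, so the entire estate passes to Solveig's descendants per stirpes.
The estate is divided into 4 equal shares of 1/4 among Eirik, Oskar, Frida, Tove.
Eirik predeceased; the 1/4 allotted to Eirik's branch passes to Eirik's issue by representation.
The 1/4 is divided into 4 equal shares of 1/16 among Asgeir, Hallvard, Liv, Kolbein.
Asgeir is living and takes 1/16.
Hallvard is living and takes 1/16.
Liv is living and takes 1/16.
Kolbein is living and takes 1/16.
Oskar predeceased; the 1/4 allotted to Oskar's branch passes to Oskar's issue by representation.
The 1/4 is divided into 2 equal shares of 1/8 among Ingeborg, Trygve.
Ingeborg is living and takes 1/8.
Trygve is living and takes 1/8.
Frida predeceased; the 1/4 allotted to Frida's branch passes to Frida's issue by representation.
The 1/4 is divided into 2 equal shares of 1/8 among Ylva, Njord.
Ylva predeceased; the 1/8 allotted to Ylva's branch passes to Ylva's issue by representation.
The 1/8 is divided into 2 equal shares of 1/16 among Jorunn, Brynja.
Jorunn is living and takes 1/16.
Brynja is living and takes 1/16.
Njord is living and takes 1/8.
Tove is living and takes 1/4.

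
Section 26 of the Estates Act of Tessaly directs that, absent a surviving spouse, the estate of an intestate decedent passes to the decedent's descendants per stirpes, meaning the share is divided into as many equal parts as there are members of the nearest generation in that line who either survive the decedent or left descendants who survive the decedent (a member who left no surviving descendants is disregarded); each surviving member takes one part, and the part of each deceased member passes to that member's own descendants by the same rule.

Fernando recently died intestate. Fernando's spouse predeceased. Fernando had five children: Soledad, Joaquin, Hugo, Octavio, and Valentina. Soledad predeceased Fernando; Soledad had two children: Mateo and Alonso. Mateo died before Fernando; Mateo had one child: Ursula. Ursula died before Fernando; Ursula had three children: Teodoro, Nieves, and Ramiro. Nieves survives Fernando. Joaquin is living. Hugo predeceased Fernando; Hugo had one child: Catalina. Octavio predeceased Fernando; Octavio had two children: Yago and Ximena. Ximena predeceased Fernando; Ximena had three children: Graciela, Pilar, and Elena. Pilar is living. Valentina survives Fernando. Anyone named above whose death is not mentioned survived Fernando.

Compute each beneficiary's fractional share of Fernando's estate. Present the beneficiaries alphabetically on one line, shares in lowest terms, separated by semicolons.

There is no surviving spouse, so the entire estate passes to Fernando's descendants per stirpes.
The estate is divided into 5 equal shares of 1/5 among Soledad, Joaquin, Hugo, Octavio, Valentina.
Soledad predeceased; the 1/5 allotted to Soledad's branch passes to Soledad's issue by representation.
The 1/5 is divided into 2 equal shares of 1/10 among Mateo, Alonso.
Mateo predeceased; the 1/10 allotted to Mateo's branch passes to Mateo's issue by representation.
Ursula's line is the sole branch at this level, so the full 1/10 passes to Ursula's issue by representation.
The 1/10 is divided into 3 equal shares of 1/30 among Teodoro, Nieves, Ramiro.
Teodoro is living and takes 1/30.
Nieves is living and takes 1/30.
Ramiro is living and takes 1/30.
Alonso is living and takes 1/10.
Joaquin is living and takes 1/5.
Hugo predeceased; the 1/5 allotted to Hugo's branch passes to Hugo's issue by representation.
Catalina is the sole taker at this level and receives the full 1/5.
Octavio predeceased; the 1/5 allotted to Octavio's branch passes to Octavio's issue by representation.
The 1/5 is divided into 2 equal shares of 1/10 among Yago, Ximena.
Yago is living and takes 1/10.
Ximena predeceased; the 1/10 allotted to Ximena's branch passes to Ximena's issue by representation.
The 1/10 is divided into 3 equal shares of 1/30 among Graciela, Pilar, Elena.
Graciela is living and takes 1/30.
Pilar is living and takes 1/30.
Elena is living and takes 1/30.
Valentina is living and takes 1/5.

Alonso 1/10; Catalina 1/5; Elena 1/30; Graciela 1/30; Joaquin 1/5; Nieves 1/30; Pilar 1/30; Ramiro 1/30; Teodoro 1/30; Valentina 1/5; Yago 1/10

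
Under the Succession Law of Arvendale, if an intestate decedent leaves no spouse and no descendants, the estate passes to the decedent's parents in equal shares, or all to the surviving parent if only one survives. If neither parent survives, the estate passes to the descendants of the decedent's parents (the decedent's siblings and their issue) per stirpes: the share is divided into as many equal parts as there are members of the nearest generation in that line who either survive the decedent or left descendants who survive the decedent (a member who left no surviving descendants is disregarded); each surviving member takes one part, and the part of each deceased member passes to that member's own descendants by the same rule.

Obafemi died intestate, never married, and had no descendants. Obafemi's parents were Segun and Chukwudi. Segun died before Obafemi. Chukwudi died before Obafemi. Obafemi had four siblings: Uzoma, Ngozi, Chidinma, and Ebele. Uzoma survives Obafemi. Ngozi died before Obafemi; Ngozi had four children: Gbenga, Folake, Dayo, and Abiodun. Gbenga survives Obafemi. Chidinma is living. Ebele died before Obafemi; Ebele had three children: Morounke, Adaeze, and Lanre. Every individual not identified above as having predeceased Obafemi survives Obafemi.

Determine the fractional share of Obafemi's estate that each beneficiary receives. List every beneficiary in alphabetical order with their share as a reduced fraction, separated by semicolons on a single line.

Abiodun 1/16; Adaeze 1/12; Chidinma 1/4; Dayo 1/16; Folake 1/16; Gbenga 1/16; Lanre 1/12; Morounke 1/12; Uzoma 1/4

Neither parent survives and there are no descendants, so the estate passes to Obafemi's siblings and their issue per stirpes.
The estate is divided into 4 equal shares of 1/4 among Uzoma, Ngozi, Chidinma, Ebele.
Uzoma is living and takes 1/4.
Ngozi predeceased; the 1/4 allotted to Ngozi's branch passes to Ngozi's issue by representation.
The 1/4 is divided into 4 equal shares of 1/16 among Gbenga, Folake, Dayo, Abiodun.
Gbenga is living and takes 1/16.
Folake is living and takes 1/16.
Dayo is living and takes 1/16.
Abiodun is living and takes 1/16.
Chidinma is living and takes 1/4.
Ebele predeceased; the 1/4 allotted to Ebele's branch passes to Ebele's issue by representation.
The 1/4 is divided into 3 equal shares of 1/12 among Morounke, Adaeze, Lanre.
Morounke is living and takes 1/12.
Adaeze is living and takes 1/12.
Lanre is living and takes 1/12.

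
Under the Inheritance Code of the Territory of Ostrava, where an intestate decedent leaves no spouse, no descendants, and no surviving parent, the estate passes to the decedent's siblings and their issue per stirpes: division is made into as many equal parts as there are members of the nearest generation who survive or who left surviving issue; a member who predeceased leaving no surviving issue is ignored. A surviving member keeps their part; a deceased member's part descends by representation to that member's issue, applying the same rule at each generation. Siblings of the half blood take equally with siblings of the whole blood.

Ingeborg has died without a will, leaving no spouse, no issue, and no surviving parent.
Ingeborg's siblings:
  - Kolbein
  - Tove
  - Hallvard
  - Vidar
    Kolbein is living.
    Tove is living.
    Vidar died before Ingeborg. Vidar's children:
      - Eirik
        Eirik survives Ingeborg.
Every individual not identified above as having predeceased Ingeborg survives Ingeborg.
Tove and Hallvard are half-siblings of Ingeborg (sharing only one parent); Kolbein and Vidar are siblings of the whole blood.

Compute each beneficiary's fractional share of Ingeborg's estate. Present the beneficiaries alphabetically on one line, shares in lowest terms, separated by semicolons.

Eirik 1/4; Hallvard 1/4; Kolbein 1/4; Tove 1/4

No spouse, descendants, or parent survives, so the estate passes to Ingeborg's siblings per stirpes.
Half-blood and whole-blood siblings take equally under the stated rule.
The estate is divided into 4 equal shares of 1/4 among Kolbein, Tove, Hallvard, Vidar.
Kolbein is living and takes 1/4.
Tove is living and takes 1/4.
Hallvard is living and takes 1/4.
Vidar predeceased; the 1/4 allotted to Vidar's branch passes to Vidar's issue by representation.
Eirik is the sole taker at this level and receives the full 1/4.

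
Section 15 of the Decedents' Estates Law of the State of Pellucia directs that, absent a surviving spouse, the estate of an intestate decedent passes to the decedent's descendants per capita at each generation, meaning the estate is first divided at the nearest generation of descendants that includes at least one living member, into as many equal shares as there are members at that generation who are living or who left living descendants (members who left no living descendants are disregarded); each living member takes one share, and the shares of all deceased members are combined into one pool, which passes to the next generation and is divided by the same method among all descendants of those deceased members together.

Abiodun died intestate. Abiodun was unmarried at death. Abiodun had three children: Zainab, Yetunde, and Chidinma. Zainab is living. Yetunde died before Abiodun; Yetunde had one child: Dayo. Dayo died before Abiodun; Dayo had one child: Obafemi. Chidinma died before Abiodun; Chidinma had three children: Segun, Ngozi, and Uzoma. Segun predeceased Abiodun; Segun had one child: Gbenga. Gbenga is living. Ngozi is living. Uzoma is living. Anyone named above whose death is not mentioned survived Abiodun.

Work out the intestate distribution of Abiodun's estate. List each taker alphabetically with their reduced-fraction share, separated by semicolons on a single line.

There is no surviving spouse, so the entire estate passes to Abiodun's descendants per capita at each generation.
At generation 1 (Zainab, Yetunde, Chidinma) there are 3 shares of (1)/3 = 1/3 each.
Living: Zainab — each takes 1/3.
Deceased: Yetunde and Chidinma. Their combined 2/3 is pooled and carried to generation 2.
At generation 2 (Dayo, Segun, Ngozi, Uzoma) there are 4 shares of (2/3)/4 = 1/6 each.
Living: Ngozi and Uzoma — each takes 1/6.
Deceased: Dayo and Segun. Their combined 1/3 is pooled and carried to generation 3.
At generation 3 (Obafemi, Gbenga) there are 2 shares of (1/3)/2 = 1/6 each.
Living: Obafemi and Gbenga — each takes 1/6.

Gbenga 1/6; Ngozi 1/6; Obafemi 1/6; Uzoma 1/6; Zainab 1/3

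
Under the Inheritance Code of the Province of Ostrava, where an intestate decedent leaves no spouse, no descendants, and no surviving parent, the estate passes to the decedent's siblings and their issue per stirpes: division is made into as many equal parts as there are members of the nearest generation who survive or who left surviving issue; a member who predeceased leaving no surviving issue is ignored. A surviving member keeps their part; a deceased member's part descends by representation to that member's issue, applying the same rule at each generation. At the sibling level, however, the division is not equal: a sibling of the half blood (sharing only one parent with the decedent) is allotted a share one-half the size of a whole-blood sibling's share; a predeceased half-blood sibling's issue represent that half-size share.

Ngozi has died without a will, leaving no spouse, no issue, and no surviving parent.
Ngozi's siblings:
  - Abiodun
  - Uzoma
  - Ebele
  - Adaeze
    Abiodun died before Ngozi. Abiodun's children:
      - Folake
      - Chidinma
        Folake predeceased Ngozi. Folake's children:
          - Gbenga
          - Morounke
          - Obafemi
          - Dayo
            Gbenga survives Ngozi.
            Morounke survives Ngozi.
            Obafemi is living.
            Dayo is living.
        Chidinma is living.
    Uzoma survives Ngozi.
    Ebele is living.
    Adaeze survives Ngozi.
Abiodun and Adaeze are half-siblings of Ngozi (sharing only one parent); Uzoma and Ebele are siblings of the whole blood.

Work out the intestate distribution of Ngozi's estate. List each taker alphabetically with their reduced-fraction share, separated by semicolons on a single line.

No spouse, descendants, or parent survives, so the estate passes to Ngozi's siblings per stirpes.
Half-blood siblings count for one-half the weight of whole-blood siblings at the initial division.
Dividing 1 in proportion to weights (total weight 3): Abiodun (weight 1/2) → 1/6; Uzoma (weight 1) → 1/3; Ebele (weight 1) → 1/3; Adaeze (weight 1/2) → 1/6.
Abiodun predeceased; the 1/6 allotted to Abiodun's branch passes to Abiodun's issue by representation.
The 1/6 is divided into 2 equal shares of 1/12 among Folake, Chidinma.
Folake predeceased; the 1/12 allotted to Folake's branch passes to Folake's issue by representation.
The 1/12 is divided into 4 equal shares of 1/48 among Gbenga, Morounke, Obafemi, Dayo.
Gbenga is living and takes 1/48.
Morounke is living and takes 1/48.
Obafemi is living and takes 1/48.
Dayo is living and takes 1/48.
Chidinma is living and takes 1/12.
Uzoma is living and takes 1/3.
Ebele is living and takes 1/3.
Adaeze is living and takes 1/6.

Adaeze 1/6; Chidinma 1/12; Dayo 1/48; Ebele 1/3; Gbenga 1/48; Morounke 1/48; Obafemi 1/48; Uzoma 1/3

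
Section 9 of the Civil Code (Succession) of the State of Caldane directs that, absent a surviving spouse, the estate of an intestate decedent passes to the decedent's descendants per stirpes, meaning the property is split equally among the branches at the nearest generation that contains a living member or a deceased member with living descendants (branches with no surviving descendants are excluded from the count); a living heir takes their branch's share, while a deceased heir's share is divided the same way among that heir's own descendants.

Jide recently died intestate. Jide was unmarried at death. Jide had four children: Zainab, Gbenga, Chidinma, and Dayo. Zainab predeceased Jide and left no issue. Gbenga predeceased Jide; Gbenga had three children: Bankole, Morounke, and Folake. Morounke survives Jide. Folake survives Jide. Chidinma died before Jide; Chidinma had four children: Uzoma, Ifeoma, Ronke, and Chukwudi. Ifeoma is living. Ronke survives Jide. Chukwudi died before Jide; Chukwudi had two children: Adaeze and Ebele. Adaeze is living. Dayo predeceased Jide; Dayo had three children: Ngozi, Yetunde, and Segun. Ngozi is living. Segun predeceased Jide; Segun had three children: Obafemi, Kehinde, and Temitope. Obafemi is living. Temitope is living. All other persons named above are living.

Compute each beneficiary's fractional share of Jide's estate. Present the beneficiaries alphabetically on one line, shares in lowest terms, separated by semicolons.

Adaeze 1/24; Bankole 1/9; Ebele 1/24; Folake 1/9; Ifeoma 1/12; Kehinde 1/27; Morounke 1/9; Ngozi 1/9; Obafemi 1/27; Ronke 1/12; Temitope 1/27; Uzoma 1/12; Yetunde 1/9

There is no surviving spouse, so the entire estate passes to Jide's descendants per stirpes.
Zainab left no surviving issue, so that branch lapses and is disregarded.
The estate is divided into 3 equal shares of 1/3 among Gbenga, Chidinma, Dayo.
Gbenga predeceased; the 1/3 allotted to Gbenga's branch passes to Gbenga's issue by representation.
The 1/3 is divided into 3 equal shares of 1/9 among Bankole, Morounke, Folake.
Bankole is living and takes 1/9.
Morounke is living and takes 1/9.
Folake is living and takes 1/9.
Chidinma predeceased; the 1/3 allotted to Chidinma's branch passes to Chidinma's issue by representation.
The 1/3 is divided into 4 equal shares of 1/12 among Uzoma, Ifeoma, Ronke, Chukwudi.
Uzoma is living and takes 1/12.
Ifeoma is living and takes 1/12.
Ronke is living and takes 1/12.
Chukwudi predeceased; the 1/12 allotted to Chukwudi's branch passes to Chukwudi's issue by representation.
The 1/12 is divided into 2 equal shares of 1/24 among Adaeze, Ebele.
Adaeze is living and takes 1/24.
Ebele is living and takes 1/24.
Dayo predeceased; the 1/3 allotted to Dayo's branch passes to Dayo's issue by representation.
The 1/3 is divided into 3 equal shares of 1/9 among Ngozi, Yetunde, Segun.
Ngozi is living and takes 1/9.
Yetunde is living and takes 1/9.
Segun predeceased; the 1/9 allotted to Segun's branch passes to Segun's issue by representation.
The 1/9 is divided into 3 equal shares of 1/27 among Obafemi, Kehinde, Temitope.
Obafemi is living and takes 1/27.
Kehinde is living and takes 1/27.
Temitope is living and takes 1/27.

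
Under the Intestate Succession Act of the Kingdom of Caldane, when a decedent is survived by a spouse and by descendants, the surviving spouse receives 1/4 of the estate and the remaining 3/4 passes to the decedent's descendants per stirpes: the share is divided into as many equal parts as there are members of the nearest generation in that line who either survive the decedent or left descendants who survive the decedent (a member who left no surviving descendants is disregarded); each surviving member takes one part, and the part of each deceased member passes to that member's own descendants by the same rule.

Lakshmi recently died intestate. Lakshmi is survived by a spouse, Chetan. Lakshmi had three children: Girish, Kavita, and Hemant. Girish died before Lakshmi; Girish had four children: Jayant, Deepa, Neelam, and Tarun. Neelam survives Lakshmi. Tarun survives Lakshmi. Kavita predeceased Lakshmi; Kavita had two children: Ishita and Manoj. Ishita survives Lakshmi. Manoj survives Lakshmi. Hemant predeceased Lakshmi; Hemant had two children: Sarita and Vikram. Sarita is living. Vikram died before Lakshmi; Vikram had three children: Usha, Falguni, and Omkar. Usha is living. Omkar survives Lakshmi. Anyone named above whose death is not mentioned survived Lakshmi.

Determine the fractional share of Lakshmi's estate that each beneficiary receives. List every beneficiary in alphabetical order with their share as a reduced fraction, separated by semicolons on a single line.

Chetan, as surviving spouse, takes 1/4.
The remaining 3/4 passes to Lakshmi's descendants per stirpes.
The 3/4 is divided into 3 equal shares of 1/4 among Girish, Kavita, Hemant.
Girish predeceased; the 1/4 allotted to Girish's branch passes to Girish's issue by representation.
The 1/4 is divided into 4 equal shares of 1/16 among Jayant, Deepa, Neelam, Tarun.
Jayant is living and takes 1/16.
Deepa is living and takes 1/16.
Neelam is living and takes 1/16.
Tarun is living and takes 1/16.
Kavita predeceased; the 1/4 allotted to Kavita's branch passes to Kavita's issue by representation.
The 1/4 is divided into 2 equal shares of 1/8 among Ishita, Manoj.
Ishita is living and takes 1/8.
Manoj is living and takes 1/8.
Hemant predeceased; the 1/4 allotted to Hemant's branch passes to Hemant's issue by representation.
The 1/4 is divided into 2 equal shares of 1/8 among Sarita, Vikram.
Sarita is living and takes 1/8.
Vikram predeceased; the 1/8 allotted to Vikram's branch passes to Vikram's issue by representation.
The 1/8 is divided into 3 equal shares of 1/24 among Usha, Falguni, Omkar.
Usha is living and takes 1/24.
Falguni is living and takes 1/24.
Omkar is living and takes 1/24.

Chetan 1/4; Deepa 1/16; Falguni 1/24; Ishita 1/8; Jayant 1/16; Manoj 1/8; Neelam 1/16; Omkar 1/24; Sarita 1/8; Tarun 1/16; Usha 1/24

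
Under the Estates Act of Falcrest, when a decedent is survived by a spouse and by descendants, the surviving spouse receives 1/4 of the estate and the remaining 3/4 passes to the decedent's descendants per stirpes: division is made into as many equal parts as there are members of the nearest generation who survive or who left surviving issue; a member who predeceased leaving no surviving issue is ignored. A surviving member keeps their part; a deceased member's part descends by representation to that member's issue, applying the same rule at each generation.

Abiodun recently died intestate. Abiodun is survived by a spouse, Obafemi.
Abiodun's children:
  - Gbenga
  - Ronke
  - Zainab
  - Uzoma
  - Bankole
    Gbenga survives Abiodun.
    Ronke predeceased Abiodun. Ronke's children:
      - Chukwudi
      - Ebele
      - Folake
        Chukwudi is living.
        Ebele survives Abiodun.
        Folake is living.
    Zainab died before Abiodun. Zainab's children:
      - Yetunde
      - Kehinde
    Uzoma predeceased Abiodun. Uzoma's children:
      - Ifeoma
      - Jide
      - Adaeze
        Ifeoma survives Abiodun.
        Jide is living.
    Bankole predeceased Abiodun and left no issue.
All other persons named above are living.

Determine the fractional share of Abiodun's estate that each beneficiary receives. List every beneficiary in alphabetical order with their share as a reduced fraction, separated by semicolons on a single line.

Adaeze 1/16; Chukwudi 1/16; Ebele 1/16; Folake 1/16; Gbenga 3/16; Ifeoma 1/16; Jide 1/16; Kehinde 3/32; Obafemi 1/4; Yetunde 3/32

Obafemi, as surviving spouse, takes 1/4.
The remaining 3/4 passes to Abiodun's descendants per stirpes.
Bankole left no surviving issue, so that branch lapses and is disregarded.
The 3/4 is divided into 4 equal shares of 3/16 among Gbenga, Ronke, Zainab, Uzoma.
Gbenga is living and takes 3/16.
Ronke predeceased; the 3/16 allotted to Ronke's branch passes to Ronke's issue by representation.
The 3/16 is divided into 3 equal shares of 1/16 among Chukwudi, Ebele, Folake.
Chukwudi is living and takes 1/16.
Ebele is living and takes 1/16.
Folake is living and takes 1/16.
Zainab predeceased; the 3/16 allotted to Zainab's branch passes to Zainab's issue by representation.
The 3/16 is divided into 2 equal shares of 3/32 among Yetunde, Kehinde.
Yetunde is living and takes 3/32.
Kehinde is living and takes 3/32.
Uzoma predeceased; the 3/16 allotted to Uzoma's branch passes to Uzoma's issue by representation.
The 3/16 is divided into 3 equal shares of 1/16 among Ifeoma, Jide, Adaeze.
Ifeoma is living and takes 1/16.
Jide is living and takes 1/16.
Adaeze is living and takes 1/16.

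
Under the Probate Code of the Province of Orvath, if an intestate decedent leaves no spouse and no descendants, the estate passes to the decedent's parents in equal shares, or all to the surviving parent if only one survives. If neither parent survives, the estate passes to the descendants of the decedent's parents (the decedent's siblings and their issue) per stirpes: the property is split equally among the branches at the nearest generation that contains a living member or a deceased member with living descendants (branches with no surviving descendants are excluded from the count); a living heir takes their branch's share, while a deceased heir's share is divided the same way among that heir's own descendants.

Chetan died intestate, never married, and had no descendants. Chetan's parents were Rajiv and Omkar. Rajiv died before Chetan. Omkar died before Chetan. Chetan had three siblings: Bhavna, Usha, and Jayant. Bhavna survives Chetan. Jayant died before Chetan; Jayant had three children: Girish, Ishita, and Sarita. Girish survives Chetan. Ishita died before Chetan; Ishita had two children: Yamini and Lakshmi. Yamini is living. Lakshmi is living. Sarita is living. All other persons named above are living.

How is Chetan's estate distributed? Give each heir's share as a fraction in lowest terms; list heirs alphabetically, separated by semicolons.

Neither parent survives and there are no descendants, so the estate passes to Chetan's siblings and their issue per stirpes.
The estate is divided into 3 equal shares of 1/3 among Bhavna, Usha, Jayant.
Bhavna is living and takes 1/3.
Usha is living and takes 1/3.
Jayant predeceased; the 1/3 allotted to Jayant's branch passes to Jayant's issue by representation.
The 1/3 is divided into 3 equal shares of 1/9 among Girish, Ishita, Sarita.
Girish is living and takes 1/9.
Ishita predeceased; the 1/9 allotted to Ishita's branch passes to Ishita's issue by representation.
The 1/9 is divided into 2 equal shares of 1/18 among Yamini, Lakshmi.
Yamini is living and takes 1/18.
Lakshmi is living and takes 1/18.
Sarita is living and takes 1/9.

Bhavna 1/3; Girish 1/9; Lakshmi 1/18; Sarita 1/9; Usha 1/3; Yamini 1/18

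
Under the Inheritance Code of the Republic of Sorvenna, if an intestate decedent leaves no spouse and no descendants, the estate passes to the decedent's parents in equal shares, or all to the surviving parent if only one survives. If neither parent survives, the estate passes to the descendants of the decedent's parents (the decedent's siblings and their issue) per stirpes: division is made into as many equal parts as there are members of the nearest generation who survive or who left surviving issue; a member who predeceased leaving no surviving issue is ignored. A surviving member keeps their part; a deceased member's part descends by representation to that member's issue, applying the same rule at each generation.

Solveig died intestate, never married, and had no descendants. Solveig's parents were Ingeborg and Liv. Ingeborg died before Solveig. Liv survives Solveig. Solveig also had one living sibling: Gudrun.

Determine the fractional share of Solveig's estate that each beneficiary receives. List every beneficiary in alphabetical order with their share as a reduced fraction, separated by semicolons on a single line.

Liv 1

Only one parent, Liv, survives, so Liv takes the entire estate. The siblings take nothing because a surviving parent has priority.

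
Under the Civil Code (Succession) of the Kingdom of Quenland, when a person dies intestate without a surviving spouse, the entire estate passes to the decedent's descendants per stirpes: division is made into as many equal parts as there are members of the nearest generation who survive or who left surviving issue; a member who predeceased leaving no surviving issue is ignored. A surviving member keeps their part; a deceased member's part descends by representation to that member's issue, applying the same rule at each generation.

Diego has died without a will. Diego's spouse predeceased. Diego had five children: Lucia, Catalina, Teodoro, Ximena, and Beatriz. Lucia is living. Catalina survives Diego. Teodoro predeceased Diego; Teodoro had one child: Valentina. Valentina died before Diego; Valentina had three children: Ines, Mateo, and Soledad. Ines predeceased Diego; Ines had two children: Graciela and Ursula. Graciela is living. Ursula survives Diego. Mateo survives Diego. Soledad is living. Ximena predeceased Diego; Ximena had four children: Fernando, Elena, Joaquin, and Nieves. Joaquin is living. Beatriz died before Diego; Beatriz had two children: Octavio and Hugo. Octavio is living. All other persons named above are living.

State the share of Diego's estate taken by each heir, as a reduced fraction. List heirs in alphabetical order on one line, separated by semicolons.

Catalina 1/5; Elena 1/20; Fernando 1/20; Graciela 1/30; Hugo 1/10; Joaquin 1/20; Lucia 1/5; Mateo 1/15; Nieves 1/20; Octavio 1/10; Soledad 1/15; Ursula 1/30

There is no surviving spouse, so the entire estate passes to Diego's descendants per stirpes.
The estate is divided into 5 equal shares of 1/5 among Lucia, Catalina, Teodoro, Ximena, Beatriz.
Lucia is living and takes 1/5.
Catalina is living and takes 1/5.
Teodoro predeceased; the 1/5 allotted to Teodoro's branch passes to Teodoro's issue by representation.
Valentina's line is the sole branch at this level, so the full 1/5 passes to Valentina's issue by representation.
The 1/5 is divided into 3 equal shares of 1/15 among Ines, Mateo, Soledad.
Ines predeceased; the 1/15 allotted to Ines's branch passes to Ines's issue by representation.
The 1/15 is divided into 2 equal shares of 1/30 among Graciela, Ursula.
Graciela is living and takes 1/30.
Ursula is living and takes 1/30.
Mateo is living and takes 1/15.
Soledad is living and takes 1/15.
Ximena predeceased; the 1/5 allotted to Ximena's branch passes to Ximena's issue by representation.
The 1/5 is divided into 4 equal shares of 1/20 among Fernando, Elena, Joaquin, Nieves.
Fernando is living and takes 1/20.
Elena is living and takes 1/20.
Joaquin is living and takes 1/20.
Nieves is living and takes 1/20.
Beatriz predeceased; the 1/5 allotted to Beatriz's branch passes to Beatriz's issue by representation.
The 1/5 is divided into 2 equal shares of 1/10 among Octavio, Hugo.
Octavio is living and takes 1/10.
Hugo is living and takes 1/10.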